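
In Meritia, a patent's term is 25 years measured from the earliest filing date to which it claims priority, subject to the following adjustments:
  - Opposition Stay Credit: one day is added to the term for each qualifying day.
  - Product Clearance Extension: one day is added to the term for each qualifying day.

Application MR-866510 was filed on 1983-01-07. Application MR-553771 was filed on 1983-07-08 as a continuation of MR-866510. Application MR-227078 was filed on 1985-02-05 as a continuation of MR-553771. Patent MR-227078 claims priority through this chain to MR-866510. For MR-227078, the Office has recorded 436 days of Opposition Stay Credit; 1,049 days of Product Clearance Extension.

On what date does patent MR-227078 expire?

2012-01-31

Earliest priority filing: 7 January 1983.
Base term: 7 January 1983 + 25 years → 7 January 2008.
Opposition Stay Credit: +436 days → 18 March 2009.
Product Clearance Extension: +1049 days → 31 January 2012.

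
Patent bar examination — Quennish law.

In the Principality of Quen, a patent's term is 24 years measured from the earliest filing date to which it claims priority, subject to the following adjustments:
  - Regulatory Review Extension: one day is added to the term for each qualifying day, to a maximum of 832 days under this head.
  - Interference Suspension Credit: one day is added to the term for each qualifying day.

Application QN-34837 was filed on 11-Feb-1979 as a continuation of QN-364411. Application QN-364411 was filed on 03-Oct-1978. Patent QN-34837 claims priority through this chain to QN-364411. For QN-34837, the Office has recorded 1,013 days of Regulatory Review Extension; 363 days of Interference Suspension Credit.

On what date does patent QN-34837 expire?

Earliest priority filing: 3 October 1978.
Base term: 3 October 1978 + 24 years → 3 October 2002.
Regulatory Review Extension: 1013 days claimed exceeds the 832-day cap, so +832 days → 12 January 2005.
Interference Suspension Credit: +363 days → 10 January 2006.

January 10, 2006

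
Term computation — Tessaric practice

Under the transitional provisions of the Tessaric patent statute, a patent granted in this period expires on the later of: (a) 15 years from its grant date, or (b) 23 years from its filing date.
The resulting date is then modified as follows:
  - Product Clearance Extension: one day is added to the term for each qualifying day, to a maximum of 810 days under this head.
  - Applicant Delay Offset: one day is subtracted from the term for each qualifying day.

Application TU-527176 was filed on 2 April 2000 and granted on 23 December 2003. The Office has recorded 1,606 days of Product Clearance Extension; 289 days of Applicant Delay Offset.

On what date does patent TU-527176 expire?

September 4, 2024

(a) grant + 15 years → 23 December 2018.
(b) filing + 23 years → 2 April 2023.
Later of the two: 2 April 2023.
Product Clearance Extension: 1606 days claimed exceeds the 810-day cap, so +810 days → 20 June 2025.
Applicant Delay Offset: −289 days → 4 September 2024.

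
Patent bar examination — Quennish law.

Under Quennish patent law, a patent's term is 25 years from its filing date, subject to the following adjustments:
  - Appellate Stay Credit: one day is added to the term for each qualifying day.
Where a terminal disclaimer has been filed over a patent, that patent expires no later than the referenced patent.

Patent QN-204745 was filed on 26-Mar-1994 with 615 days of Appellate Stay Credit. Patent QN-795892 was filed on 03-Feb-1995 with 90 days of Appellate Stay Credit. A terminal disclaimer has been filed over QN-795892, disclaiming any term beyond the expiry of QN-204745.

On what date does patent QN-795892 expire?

2020-05-03

Natural term of QN-795892:
  Base: filing + 25 years → 3 February 2020.
  Appellate Stay Credit: +90 days → 3 May 2020.
Expiry of referenced patent QN-204745:
  Base: filing + 25 years → 26 March 2019.
  Appellate Stay Credit: +615 days → 30 November 2020.
Terminal disclaimer: QN-795892 expires on the earlier of 3 May 2020 and 30 November 2020.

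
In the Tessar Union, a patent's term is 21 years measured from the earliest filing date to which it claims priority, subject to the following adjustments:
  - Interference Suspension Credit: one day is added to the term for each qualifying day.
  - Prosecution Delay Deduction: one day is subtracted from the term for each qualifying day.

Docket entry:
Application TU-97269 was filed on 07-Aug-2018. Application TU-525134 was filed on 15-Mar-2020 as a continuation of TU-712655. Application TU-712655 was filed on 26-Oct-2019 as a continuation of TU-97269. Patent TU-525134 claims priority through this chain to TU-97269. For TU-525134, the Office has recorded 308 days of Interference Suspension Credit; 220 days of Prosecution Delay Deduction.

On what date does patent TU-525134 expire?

November 3, 2039

Earliest priority filing: 7 August 2018.
Base term: 7 August 2018 + 21 years → 7 August 2039.
Interference Suspension Credit: +308 days → 10 June 2040.
Prosecution Delay Deduction: −220 days → 3 November 2039.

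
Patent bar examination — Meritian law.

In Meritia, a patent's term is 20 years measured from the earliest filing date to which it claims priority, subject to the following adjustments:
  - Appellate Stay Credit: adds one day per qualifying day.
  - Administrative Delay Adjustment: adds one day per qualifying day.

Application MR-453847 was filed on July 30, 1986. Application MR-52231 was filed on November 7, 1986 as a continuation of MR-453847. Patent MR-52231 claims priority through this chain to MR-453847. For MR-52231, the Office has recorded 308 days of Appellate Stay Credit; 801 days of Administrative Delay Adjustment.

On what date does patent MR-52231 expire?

August 12, 2009

Earliest priority filing: 30 July 1986.
Base term: 30 July 1986 + 20 years → 30 July 2006.
Appellate Stay Credit: +308 days → 3 June 2007.
Administrative Delay Adjustment: +801 days → 12 August 2009.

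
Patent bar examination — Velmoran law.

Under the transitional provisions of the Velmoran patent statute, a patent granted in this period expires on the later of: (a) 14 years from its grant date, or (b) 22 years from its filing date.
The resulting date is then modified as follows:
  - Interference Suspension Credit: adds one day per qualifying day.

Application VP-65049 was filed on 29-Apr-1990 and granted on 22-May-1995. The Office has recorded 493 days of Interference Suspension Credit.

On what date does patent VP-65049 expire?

(a) grant + 14 years → 22 May 2009.
(b) filing + 22 years → 29 April 2012.
Later of the two: 29 April 2012.
Interference Suspension Credit: +493 days → 4 September 2013.

2013-09-04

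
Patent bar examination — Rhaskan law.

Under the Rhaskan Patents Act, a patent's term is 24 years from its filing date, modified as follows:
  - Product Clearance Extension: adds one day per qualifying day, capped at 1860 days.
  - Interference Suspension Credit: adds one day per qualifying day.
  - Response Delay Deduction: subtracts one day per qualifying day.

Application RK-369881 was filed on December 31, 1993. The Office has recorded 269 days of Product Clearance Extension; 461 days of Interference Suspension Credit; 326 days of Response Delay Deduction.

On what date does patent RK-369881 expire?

Base term: filing date + 24 years → 31 December 2017.
Product Clearance Extension: 269 days (within the 1860-day cap) → +269 days → 26 September 2018.
Interference Suspension Credit: +461 days → 31 December 2019.
Response Delay Deduction: −326 days → 8 February 2019.

February 8, 2019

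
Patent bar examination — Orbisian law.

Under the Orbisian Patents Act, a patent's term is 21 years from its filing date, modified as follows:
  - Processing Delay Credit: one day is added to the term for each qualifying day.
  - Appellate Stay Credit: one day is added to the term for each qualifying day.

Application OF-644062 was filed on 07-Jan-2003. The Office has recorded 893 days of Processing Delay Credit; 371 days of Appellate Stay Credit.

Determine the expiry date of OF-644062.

Base term: filing date + 21 years → 7 January 2024.
Processing Delay Credit: +893 days → 18 June 2026.
Appellate Stay Credit: +371 days → 24 June 2027.

June 24, 2027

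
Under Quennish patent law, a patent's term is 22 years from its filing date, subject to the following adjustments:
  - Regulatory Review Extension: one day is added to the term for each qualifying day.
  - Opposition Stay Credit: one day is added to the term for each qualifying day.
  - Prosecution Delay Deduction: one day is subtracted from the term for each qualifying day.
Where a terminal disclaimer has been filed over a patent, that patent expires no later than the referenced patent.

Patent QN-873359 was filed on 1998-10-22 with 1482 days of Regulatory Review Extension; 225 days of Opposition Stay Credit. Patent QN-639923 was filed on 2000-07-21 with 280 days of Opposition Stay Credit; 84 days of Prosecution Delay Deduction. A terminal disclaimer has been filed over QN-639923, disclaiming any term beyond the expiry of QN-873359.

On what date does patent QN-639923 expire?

2023-02-02

Natural term of QN-639923:
  Base: filing + 22 years → 21 July 2022.
  Opposition Stay Credit: +280 days → 27 April 2023.
  Prosecution Delay Deduction: −84 days → 2 February 2023.
Expiry of referenced patent QN-873359:
  Base: filing + 22 years → 22 October 2020.
  Regulatory Review Extension: +1482 days → 12 November 2024.
  Opposition Stay Credit: +225 days → 25 June 2025.
Terminal disclaimer: QN-639923 expires on the earlier of 2 February 2023 and 25 June 2025.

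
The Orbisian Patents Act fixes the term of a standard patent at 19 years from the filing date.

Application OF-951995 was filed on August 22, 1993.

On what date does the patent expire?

August 22, 2012

Filing date + 19 years → 22 August 2012.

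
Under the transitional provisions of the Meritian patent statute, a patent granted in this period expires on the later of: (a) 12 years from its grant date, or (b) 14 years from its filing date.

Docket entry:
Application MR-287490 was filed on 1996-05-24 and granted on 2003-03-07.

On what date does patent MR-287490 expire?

2015-03-07

(a) grant + 12 years → 7 March 2015.
(b) filing + 14 years → 24 May 2010.
Later of the two: 7 March 2015.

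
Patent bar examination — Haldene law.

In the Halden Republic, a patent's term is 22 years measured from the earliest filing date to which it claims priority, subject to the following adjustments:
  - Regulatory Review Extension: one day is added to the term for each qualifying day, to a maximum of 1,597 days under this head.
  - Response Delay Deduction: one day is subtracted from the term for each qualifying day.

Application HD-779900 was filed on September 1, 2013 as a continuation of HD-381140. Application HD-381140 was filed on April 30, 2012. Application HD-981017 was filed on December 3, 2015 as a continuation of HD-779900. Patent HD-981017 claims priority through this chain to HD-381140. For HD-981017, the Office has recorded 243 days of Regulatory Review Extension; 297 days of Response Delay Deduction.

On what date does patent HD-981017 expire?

2034-03-07

Earliest priority filing: 30 April 2012.
Base term: 30 April 2012 + 22 years → 30 April 2034.
Regulatory Review Extension: 243 days (within the 1597-day cap) → +243 days → 29 December 2034.
Response Delay Deduction: −297 days → 7 March 2034.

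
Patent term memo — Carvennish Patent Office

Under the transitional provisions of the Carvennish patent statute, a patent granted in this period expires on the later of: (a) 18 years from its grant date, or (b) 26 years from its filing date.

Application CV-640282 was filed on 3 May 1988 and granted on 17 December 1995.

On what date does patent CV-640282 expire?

(a) grant + 18 years → 17 December 2013.
(b) filing + 26 years → 3 May 2014.
Later of the two: 3 May 2014.

May 3, 2014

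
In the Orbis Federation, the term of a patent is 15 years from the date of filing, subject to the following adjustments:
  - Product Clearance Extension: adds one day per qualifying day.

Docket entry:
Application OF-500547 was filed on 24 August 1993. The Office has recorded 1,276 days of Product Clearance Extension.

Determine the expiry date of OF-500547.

February 21, 2012

Base term: filing date + 15 years → 24 August 2008.
Product Clearance Extension: +1276 days → 21 February 2012.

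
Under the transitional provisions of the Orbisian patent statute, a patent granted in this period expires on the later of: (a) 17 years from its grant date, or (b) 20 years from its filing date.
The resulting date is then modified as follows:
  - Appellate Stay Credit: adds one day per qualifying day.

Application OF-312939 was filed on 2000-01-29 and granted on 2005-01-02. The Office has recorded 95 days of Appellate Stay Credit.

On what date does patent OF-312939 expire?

(a) grant + 17 years → 2 January 2022.
(b) filing + 20 years → 29 January 2020.
Later of the two: 2 January 2022.
Appellate Stay Credit: +95 days → 7 April 2022.

2022-04-07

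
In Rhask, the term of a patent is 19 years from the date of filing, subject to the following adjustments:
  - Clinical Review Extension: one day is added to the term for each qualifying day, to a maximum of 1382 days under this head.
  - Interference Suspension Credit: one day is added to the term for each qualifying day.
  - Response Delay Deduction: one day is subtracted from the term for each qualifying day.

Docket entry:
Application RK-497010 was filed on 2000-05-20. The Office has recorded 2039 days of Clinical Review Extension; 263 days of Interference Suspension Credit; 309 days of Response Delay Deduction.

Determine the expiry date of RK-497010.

Base term: filing date + 19 years → 20 May 2019.
Clinical Review Extension: 2039 days claimed exceeds the 1382-day cap, so +1382 days → 2 March 2023.
Interference Suspension Credit: +263 days → 20 November 2023.
Response Delay Deduction: −309 days → 15 January 2023.

January 15, 2023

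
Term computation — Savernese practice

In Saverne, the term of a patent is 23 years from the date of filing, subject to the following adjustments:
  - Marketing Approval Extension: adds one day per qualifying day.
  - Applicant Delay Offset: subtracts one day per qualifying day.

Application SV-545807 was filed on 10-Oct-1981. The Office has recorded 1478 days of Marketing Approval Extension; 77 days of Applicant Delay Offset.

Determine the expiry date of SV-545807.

August 11, 2008

Base term: filing date + 23 years → 10 October 2004.
Marketing Approval Extension: +1478 days → 27 October 2008.
Applicant Delay Offset: −77 days → 11 August 2008.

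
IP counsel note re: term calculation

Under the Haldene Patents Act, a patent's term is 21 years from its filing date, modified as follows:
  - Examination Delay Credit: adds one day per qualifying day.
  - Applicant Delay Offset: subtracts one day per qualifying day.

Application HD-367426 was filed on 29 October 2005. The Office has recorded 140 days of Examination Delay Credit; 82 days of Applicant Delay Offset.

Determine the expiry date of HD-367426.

Base term: filing date + 21 years → 29 October 2026.
Examination Delay Credit: +140 days → 18 March 2027.
Applicant Delay Offset: −82 days → 26 December 2026.

December 26, 2026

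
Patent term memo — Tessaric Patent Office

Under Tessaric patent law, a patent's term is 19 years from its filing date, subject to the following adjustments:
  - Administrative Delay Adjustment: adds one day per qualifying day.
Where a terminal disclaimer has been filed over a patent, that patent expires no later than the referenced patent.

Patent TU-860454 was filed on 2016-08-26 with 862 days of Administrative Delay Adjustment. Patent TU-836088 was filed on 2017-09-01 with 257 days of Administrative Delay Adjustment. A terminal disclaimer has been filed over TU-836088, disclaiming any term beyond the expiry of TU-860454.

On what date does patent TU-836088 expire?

2037-05-16

Natural term of TU-836088:
  Base: filing + 19 years → 1 September 2036.
  Administrative Delay Adjustment: +257 days → 16 May 2037.
Expiry of referenced patent TU-860454:
  Base: filing + 19 years → 26 August 2035.
  Administrative Delay Adjustment: +862 days → 4 January 2038.
Terminal disclaimer: TU-836088 expires on the earlier of 16 May 2037 and 4 January 2038.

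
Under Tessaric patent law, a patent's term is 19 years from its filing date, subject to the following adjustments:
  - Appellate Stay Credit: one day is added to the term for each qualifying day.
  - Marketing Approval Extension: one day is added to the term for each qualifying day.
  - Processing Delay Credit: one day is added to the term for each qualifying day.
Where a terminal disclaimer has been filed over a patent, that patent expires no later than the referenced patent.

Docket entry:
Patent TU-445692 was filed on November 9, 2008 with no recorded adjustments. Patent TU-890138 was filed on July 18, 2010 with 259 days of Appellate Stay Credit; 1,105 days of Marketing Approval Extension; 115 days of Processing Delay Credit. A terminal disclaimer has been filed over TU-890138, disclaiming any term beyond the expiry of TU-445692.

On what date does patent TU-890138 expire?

Natural term of TU-890138:
  Base: filing + 19 years → 18 July 2029.
  Appellate Stay Credit: +259 days → 3 April 2030.
  Marketing Approval Extension: +1105 days → 12 April 2033.
  Processing Delay Credit: +115 days → 5 August 2033.
Expiry of referenced patent TU-445692:
  Base: filing + 19 years → 9 November 2027.
Terminal disclaimer: TU-890138 expires on the earlier of 5 August 2033 and 9 November 2027.

November 9, 2027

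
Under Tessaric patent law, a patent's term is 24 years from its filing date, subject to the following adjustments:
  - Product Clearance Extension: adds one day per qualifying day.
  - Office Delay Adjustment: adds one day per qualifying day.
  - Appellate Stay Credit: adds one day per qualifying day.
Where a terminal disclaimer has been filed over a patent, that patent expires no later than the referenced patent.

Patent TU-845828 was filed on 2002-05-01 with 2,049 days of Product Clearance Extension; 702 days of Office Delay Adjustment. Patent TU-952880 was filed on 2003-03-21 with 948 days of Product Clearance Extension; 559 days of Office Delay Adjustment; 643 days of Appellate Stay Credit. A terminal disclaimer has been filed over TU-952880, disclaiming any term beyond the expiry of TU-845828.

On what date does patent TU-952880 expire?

February 7, 2033

Natural term of TU-952880:
  Base: filing + 24 years → 21 March 2027.
  Product Clearance Extension: +948 days → 24 October 2029.
  Office Delay Adjustment: +559 days → 6 May 2031.
  Appellate Stay Credit: +643 days → 7 February 2033.
Expiry of referenced patent TU-845828:
  Base: filing + 24 years → 1 May 2026.
  Product Clearance Extension: +2049 days → 10 December 2031.
  Office Delay Adjustment: +702 days → 11 November 2033.
Terminal disclaimer: TU-952880 expires on the earlier of 7 February 2033 and 11 November 2033.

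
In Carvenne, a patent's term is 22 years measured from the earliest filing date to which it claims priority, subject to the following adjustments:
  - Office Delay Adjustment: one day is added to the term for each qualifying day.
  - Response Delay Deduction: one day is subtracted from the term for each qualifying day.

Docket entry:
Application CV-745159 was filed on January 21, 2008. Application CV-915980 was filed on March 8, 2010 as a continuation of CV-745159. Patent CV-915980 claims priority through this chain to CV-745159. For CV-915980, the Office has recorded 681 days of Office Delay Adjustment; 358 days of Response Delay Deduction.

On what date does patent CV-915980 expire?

Earliest priority filing: 21 January 2008.
Base term: 21 January 2008 + 22 years → 21 January 2030.
Office Delay Adjustment: +681 days → 3 December 2031.
Response Delay Deduction: −358 days → 10 December 2030.

December 10, 2030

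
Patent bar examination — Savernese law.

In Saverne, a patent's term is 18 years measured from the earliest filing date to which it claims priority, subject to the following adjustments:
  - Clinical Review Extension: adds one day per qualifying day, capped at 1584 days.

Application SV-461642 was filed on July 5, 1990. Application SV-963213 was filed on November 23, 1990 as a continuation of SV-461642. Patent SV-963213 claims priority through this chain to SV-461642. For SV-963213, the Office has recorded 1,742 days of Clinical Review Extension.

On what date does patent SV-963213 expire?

2012-11-05

Earliest priority filing: 5 July 1990.
Base term: 5 July 1990 + 18 years → 5 July 2008.
Clinical Review Extension: 1742 days claimed exceeds the 1584-day cap, so +1584 days → 5 November 2012.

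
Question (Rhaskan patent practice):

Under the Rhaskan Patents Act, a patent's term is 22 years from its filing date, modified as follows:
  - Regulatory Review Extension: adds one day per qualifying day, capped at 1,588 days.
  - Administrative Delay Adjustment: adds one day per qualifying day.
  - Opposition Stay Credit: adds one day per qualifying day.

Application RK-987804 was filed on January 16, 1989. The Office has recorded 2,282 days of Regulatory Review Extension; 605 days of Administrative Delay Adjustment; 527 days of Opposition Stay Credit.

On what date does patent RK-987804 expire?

June 28, 2018

Base term: filing date + 22 years → 16 January 2011.
Regulatory Review Extension: 2282 days claimed exceeds the 1588-day cap, so +1588 days → 23 May 2015.
Administrative Delay Adjustment: +605 days → 17 January 2017.
Opposition Stay Credit: +527 days → 28 June 2018.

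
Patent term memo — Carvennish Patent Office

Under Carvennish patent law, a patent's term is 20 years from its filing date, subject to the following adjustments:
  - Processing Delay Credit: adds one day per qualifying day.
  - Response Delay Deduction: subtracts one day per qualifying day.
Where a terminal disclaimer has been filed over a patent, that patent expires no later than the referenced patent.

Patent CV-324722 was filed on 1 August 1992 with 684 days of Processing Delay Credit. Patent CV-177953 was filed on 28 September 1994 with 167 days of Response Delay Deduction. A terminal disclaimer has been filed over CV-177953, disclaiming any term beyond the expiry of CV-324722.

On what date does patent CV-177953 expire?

Natural term of CV-177953:
  Base: filing + 20 years → 28 September 2014.
  Response Delay Deduction: −167 days → 14 April 2014.
Expiry of referenced patent CV-324722:
  Base: filing + 20 years → 1 August 2012.
  Processing Delay Credit: +684 days → 16 June 2014.
Terminal disclaimer: CV-177953 expires on the earlier of 14 April 2014 and 16 June 2014.

2014-04-14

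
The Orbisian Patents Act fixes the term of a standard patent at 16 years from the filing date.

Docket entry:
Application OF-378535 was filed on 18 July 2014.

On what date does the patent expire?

July 18, 2030

Filing date + 16 years → 18 July 2030.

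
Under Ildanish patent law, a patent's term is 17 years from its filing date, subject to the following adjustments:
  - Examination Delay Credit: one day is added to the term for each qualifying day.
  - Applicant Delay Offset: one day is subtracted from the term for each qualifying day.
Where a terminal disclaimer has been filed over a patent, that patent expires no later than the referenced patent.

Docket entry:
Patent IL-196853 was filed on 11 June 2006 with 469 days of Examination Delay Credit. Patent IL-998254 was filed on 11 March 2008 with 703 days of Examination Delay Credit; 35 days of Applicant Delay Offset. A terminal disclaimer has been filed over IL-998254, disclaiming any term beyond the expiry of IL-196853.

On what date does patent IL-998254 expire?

Natural term of IL-998254:
  Base: filing + 17 years → 11 March 2025.
  Examination Delay Credit: +703 days → 12 February 2027.
  Applicant Delay Offset: −35 days → 8 January 2027.
Expiry of referenced patent IL-196853:
  Base: filing + 17 years → 11 June 2023.
  Examination Delay Credit: +469 days → 22 September 2024.
Terminal disclaimer: IL-998254 expires on the earlier of 8 January 2027 and 22 September 2024.

September 22, 2024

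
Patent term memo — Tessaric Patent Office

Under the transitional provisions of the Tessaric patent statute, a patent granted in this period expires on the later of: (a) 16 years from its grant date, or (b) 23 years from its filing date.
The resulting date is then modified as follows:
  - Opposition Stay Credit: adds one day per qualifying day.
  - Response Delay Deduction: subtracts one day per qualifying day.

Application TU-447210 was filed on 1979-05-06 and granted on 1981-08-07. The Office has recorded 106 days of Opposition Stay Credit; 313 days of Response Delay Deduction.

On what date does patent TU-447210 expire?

(a) grant + 16 years → 7 August 1997.
(b) filing + 23 years → 6 May 2002.
Later of the two: 6 May 2002.
Opposition Stay Credit: +106 days → 20 August 2002.
Response Delay Deduction: −313 days → 11 October 2001.

October 11, 2001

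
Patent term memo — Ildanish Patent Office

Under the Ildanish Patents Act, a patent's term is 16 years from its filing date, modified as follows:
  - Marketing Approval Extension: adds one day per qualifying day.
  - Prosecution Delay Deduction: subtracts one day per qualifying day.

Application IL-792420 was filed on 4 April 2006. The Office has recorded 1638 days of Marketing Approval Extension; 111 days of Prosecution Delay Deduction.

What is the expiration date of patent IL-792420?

2026-06-09

Base term: filing date + 16 years → 4 April 2022.
Marketing Approval Extension: +1638 days → 28 September 2026.
Prosecution Delay Deduction: −111 days → 9 June 2026.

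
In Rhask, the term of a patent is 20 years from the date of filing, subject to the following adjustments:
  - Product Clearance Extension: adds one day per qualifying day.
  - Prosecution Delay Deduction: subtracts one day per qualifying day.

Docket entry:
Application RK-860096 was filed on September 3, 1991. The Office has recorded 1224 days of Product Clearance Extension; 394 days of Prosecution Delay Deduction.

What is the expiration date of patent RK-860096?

2013-12-11

Base term: filing date + 20 years → 3 September 2011.
Product Clearance Extension: +1224 days → 9 January 2015.
Prosecution Delay Deduction: −394 days → 11 December 2013.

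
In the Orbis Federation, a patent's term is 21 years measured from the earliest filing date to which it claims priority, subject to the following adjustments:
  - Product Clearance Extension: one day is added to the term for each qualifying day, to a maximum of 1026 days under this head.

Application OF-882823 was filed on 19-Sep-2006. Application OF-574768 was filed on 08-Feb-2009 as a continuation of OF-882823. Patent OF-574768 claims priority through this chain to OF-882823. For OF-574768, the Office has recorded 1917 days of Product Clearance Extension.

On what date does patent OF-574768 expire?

Earliest priority filing: 19 September 2006.
Base term: 19 September 2006 + 21 years → 19 September 2027.
Product Clearance Extension: 1917 days claimed exceeds the 1026-day cap, so +1026 days → 11 July 2030.

July 11, 2030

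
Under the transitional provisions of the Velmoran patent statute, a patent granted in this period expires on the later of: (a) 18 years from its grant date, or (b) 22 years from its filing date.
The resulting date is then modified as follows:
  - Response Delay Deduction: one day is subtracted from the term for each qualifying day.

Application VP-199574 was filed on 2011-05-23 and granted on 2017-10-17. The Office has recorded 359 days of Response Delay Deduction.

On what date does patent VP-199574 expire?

October 23, 2034

(a) grant + 18 years → 17 October 2035.
(b) filing + 22 years → 23 May 2033.
Later of the two: 17 October 2035.
Response Delay Deduction: −359 days → 23 October 2034.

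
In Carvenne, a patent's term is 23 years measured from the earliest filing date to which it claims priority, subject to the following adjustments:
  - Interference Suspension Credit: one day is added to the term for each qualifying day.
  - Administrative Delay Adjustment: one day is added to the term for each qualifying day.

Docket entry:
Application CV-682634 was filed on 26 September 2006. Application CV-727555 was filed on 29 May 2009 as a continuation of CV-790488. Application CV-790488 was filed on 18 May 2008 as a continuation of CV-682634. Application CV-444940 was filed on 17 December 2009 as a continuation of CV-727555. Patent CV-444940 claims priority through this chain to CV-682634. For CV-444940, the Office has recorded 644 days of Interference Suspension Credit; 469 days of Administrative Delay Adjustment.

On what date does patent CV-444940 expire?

October 13, 2032

Earliest priority filing: 26 September 2006.
Base term: 26 September 2006 + 23 years → 26 September 2029.
Interference Suspension Credit: +644 days → 2 July 2031.
Administrative Delay Adjustment: +469 days → 13 October 2032.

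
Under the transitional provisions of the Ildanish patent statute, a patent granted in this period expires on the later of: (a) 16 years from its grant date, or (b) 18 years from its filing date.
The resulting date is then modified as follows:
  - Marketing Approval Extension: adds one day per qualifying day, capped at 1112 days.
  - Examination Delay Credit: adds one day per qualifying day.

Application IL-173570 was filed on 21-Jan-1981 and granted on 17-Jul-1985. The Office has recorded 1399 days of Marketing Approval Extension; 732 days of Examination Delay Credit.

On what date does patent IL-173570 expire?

2006-08-04

(a) grant + 16 years → 17 July 2001.
(b) filing + 18 years → 21 January 1999.
Later of the two: 17 July 2001.
Marketing Approval Extension: 1399 days claimed exceeds the 1112-day cap, so +1112 days → 2 August 2004.
Examination Delay Credit: +732 days → 4 August 2006.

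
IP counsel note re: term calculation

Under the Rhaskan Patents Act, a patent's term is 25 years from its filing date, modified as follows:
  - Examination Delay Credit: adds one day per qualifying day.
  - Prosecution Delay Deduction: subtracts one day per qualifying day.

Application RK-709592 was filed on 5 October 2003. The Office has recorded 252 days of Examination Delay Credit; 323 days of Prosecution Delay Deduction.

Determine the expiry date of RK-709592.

2028-07-26

Base term: filing date + 25 years → 5 October 2028.
Examination Delay Credit: +252 days → 14 June 2029.
Prosecution Delay Deduction: −323 days → 26 July 2028.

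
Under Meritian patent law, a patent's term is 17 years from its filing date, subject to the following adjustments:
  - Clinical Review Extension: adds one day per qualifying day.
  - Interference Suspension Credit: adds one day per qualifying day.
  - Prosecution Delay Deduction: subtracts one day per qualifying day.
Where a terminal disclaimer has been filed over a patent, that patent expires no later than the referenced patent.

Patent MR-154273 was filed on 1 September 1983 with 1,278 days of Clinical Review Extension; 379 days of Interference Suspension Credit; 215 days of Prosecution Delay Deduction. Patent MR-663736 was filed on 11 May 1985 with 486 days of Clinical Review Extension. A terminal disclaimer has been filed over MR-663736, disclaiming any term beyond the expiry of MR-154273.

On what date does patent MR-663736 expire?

Natural term of MR-663736:
  Base: filing + 17 years → 11 May 2002.
  Clinical Review Extension: +486 days → 9 September 2003.
Expiry of referenced patent MR-154273:
  Base: filing + 17 years → 1 September 2000.
  Clinical Review Extension: +1278 days → 2 March 2004.
  Interference Suspension Credit: +379 days → 16 March 2005.
  Prosecution Delay Deduction: −215 days → 13 August 2004.
Terminal disclaimer: MR-663736 expires on the earlier of 9 September 2003 and 13 August 2004.

2003-09-09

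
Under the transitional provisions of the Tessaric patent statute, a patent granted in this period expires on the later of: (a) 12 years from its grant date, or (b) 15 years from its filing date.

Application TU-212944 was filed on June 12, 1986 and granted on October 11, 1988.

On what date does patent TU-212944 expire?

(a) grant + 12 years → 11 October 2000.
(b) filing + 15 years → 12 June 2001.
Later of the two: 12 June 2001.

2001-06-12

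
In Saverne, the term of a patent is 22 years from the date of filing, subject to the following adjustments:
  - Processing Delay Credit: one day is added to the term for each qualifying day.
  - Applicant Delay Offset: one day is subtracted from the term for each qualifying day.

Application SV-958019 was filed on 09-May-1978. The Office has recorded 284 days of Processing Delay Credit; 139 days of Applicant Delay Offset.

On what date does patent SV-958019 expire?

2000-10-01

Base term: filing date + 22 years → 9 May 2000.
Processing Delay Credit: +284 days → 17 February 2001.
Applicant Delay Offset: −139 days → 1 October 2000.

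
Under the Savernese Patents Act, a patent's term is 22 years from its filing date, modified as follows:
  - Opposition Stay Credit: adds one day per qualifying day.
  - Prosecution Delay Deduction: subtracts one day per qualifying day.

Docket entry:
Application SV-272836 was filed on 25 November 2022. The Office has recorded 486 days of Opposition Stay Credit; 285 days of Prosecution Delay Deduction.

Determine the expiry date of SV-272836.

Base term: filing date + 22 years → 25 November 2044.
Opposition Stay Credit: +486 days → 26 March 2046.
Prosecution Delay Deduction: −285 days → 14 June 2045.

2045-06-14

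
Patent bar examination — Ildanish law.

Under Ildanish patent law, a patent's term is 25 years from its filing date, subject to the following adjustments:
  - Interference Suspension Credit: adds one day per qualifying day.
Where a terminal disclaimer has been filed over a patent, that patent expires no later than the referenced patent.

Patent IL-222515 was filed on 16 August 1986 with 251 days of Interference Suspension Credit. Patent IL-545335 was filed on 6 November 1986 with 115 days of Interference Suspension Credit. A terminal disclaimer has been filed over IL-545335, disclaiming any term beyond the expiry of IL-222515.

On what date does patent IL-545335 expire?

February 29, 2012

Natural term of IL-545335:
  Base: filing + 25 years → 6 November 2011.
  Interference Suspension Credit: +115 days → 29 February 2012.
Expiry of referenced patent IL-222515:
  Base: filing + 25 years → 16 August 2011.
  Interference Suspension Credit: +251 days → 23 April 2012.
Terminal disclaimer: IL-545335 expires on the earlier of 29 February 2012 and 23 April 2012.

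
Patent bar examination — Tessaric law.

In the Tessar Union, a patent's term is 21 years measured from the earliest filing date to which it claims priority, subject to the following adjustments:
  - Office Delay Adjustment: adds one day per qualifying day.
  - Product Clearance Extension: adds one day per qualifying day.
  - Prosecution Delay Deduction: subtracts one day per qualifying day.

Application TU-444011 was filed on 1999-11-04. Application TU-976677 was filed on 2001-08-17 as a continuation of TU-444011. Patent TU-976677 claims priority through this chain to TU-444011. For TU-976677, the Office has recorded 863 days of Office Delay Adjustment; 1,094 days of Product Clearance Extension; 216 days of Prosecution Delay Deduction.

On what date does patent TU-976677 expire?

Earliest priority filing: 4 November 1999.
Base term: 4 November 1999 + 21 years → 4 November 2020.
Office Delay Adjustment: +863 days → 17 March 2023.
Product Clearance Extension: +1094 days → 15 March 2026.
Prosecution Delay Deduction: −216 days → 11 August 2025.

2025-08-11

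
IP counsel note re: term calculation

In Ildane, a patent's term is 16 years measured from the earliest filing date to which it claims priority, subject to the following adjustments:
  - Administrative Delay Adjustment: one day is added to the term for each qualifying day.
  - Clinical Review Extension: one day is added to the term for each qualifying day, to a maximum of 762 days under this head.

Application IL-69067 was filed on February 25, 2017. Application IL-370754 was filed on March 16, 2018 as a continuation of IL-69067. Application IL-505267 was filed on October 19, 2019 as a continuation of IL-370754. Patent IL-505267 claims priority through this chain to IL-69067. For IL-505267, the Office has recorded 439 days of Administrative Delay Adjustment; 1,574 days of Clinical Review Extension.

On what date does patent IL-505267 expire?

June 10, 2036

Earliest priority filing: 25 February 2017.
Base term: 25 February 2017 + 16 years → 25 February 2033.
Administrative Delay Adjustment: +439 days → 10 May 2034.
Clinical Review Extension: 1574 days claimed exceeds the 762-day cap, so +762 days → 10 June 2036.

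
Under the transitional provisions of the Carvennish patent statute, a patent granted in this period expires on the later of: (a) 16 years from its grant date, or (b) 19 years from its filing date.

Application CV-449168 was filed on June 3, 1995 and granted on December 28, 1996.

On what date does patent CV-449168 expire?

(a) grant + 16 years → 28 December 2012.
(b) filing + 19 years → 3 June 2014.
Later of the two: 3 June 2014.

June 3, 2014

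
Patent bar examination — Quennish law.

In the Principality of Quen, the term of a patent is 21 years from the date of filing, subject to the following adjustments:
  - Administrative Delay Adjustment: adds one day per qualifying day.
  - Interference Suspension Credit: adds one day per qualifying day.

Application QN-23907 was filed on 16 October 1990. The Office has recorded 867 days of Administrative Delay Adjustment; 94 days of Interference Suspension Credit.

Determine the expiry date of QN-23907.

Base term: filing date + 21 years → 16 October 2011.
Administrative Delay Adjustment: +867 days → 1 March 2014.
Interference Suspension Credit: +94 days → 3 June 2014.

2014-06-03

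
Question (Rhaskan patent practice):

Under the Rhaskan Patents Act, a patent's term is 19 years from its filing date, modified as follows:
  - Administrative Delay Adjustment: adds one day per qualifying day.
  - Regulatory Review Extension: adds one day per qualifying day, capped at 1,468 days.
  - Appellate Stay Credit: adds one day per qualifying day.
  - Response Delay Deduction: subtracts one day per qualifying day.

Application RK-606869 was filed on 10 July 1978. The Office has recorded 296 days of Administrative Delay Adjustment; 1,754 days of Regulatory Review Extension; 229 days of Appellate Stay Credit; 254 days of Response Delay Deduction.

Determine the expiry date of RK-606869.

April 14, 2002

Base term: filing date + 19 years → 10 July 1997.
Administrative Delay Adjustment: +296 days → 2 May 1998.
Regulatory Review Extension: 1754 days claimed exceeds the 1468-day cap, so +1468 days → 9 May 2002.
Appellate Stay Credit: +229 days → 24 December 2002.
Response Delay Deduction: −254 days → 14 April 2002.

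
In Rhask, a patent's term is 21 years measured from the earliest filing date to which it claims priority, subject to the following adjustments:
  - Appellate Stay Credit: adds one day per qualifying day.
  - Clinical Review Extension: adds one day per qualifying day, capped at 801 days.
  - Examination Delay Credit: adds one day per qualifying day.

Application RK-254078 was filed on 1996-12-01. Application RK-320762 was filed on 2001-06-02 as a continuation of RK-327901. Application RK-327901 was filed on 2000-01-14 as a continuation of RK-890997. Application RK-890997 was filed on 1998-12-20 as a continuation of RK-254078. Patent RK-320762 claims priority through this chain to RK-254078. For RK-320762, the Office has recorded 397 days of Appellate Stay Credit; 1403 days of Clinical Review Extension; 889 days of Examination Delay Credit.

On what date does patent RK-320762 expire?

Earliest priority filing: 1 December 1996.
Base term: 1 December 1996 + 21 years → 1 December 2017.
Appellate Stay Credit: +397 days → 2 January 2019.
Clinical Review Extension: 1403 days claimed exceeds the 801-day cap, so +801 days → 13 March 2021.
Examination Delay Credit: +889 days → 19 August 2023.

2023-08-19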